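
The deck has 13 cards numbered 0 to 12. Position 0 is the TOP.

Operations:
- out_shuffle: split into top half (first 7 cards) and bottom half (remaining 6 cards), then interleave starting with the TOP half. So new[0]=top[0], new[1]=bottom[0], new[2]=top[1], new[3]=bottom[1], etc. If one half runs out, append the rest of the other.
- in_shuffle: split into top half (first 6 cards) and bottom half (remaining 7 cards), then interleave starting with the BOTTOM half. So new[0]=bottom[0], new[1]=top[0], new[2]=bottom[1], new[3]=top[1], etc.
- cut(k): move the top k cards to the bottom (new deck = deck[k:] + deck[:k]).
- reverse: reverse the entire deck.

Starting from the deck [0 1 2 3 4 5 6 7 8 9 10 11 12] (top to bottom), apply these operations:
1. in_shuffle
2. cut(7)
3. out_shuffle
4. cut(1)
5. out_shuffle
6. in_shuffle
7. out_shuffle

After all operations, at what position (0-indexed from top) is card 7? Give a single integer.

After op 1 (in_shuffle): [6 0 7 1 8 2 9 3 10 4 11 5 12]
After op 2 (cut(7)): [3 10 4 11 5 12 6 0 7 1 8 2 9]
After op 3 (out_shuffle): [3 0 10 7 4 1 11 8 5 2 12 9 6]
After op 4 (cut(1)): [0 10 7 4 1 11 8 5 2 12 9 6 3]
After op 5 (out_shuffle): [0 5 10 2 7 12 4 9 1 6 11 3 8]
After op 6 (in_shuffle): [4 0 9 5 1 10 6 2 11 7 3 12 8]
After op 7 (out_shuffle): [4 2 0 11 9 7 5 3 1 12 10 8 6]
Card 7 is at position 5.

Answer: 5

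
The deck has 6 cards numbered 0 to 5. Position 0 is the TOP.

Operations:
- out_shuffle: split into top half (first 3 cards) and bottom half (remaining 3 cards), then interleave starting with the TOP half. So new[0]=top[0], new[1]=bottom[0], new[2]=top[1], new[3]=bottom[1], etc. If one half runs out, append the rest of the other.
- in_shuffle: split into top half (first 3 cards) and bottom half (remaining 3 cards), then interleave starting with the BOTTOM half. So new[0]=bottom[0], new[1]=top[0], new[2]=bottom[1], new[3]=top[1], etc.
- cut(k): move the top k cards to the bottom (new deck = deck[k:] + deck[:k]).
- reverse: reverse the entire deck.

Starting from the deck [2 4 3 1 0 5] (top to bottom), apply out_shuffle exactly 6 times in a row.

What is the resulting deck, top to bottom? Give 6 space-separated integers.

After op 1 (out_shuffle): [2 1 4 0 3 5]
After op 2 (out_shuffle): [2 0 1 3 4 5]
After op 3 (out_shuffle): [2 3 0 4 1 5]
After op 4 (out_shuffle): [2 4 3 1 0 5]
After op 5 (out_shuffle): [2 1 4 0 3 5]
After op 6 (out_shuffle): [2 0 1 3 4 5]

Answer: 2 0 1 3 4 5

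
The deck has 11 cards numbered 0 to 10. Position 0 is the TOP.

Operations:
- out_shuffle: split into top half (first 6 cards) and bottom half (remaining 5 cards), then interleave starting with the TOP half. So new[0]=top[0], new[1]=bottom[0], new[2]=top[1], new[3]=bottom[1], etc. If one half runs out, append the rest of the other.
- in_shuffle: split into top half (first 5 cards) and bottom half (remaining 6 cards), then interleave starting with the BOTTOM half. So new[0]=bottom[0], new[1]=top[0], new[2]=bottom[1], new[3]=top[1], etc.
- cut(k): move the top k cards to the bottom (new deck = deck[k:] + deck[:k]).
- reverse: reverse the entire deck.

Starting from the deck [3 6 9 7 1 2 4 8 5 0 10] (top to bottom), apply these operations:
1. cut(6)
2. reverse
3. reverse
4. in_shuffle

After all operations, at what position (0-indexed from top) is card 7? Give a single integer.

After op 1 (cut(6)): [4 8 5 0 10 3 6 9 7 1 2]
After op 2 (reverse): [2 1 7 9 6 3 10 0 5 8 4]
After op 3 (reverse): [4 8 5 0 10 3 6 9 7 1 2]
After op 4 (in_shuffle): [3 4 6 8 9 5 7 0 1 10 2]
Card 7 is at position 6.

Answer: 6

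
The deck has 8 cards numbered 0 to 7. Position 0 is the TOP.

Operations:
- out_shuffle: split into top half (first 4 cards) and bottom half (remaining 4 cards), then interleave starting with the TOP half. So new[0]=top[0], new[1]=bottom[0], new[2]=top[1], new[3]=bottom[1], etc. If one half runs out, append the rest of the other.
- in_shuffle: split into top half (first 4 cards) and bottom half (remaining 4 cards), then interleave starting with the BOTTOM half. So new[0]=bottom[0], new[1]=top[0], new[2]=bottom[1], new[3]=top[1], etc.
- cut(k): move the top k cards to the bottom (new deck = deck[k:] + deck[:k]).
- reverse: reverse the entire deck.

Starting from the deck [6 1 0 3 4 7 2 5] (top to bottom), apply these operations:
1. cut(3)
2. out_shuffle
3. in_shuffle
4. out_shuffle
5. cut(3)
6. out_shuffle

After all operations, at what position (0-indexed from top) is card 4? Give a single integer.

After op 1 (cut(3)): [3 4 7 2 5 6 1 0]
After op 2 (out_shuffle): [3 5 4 6 7 1 2 0]
After op 3 (in_shuffle): [7 3 1 5 2 4 0 6]
After op 4 (out_shuffle): [7 2 3 4 1 0 5 6]
After op 5 (cut(3)): [4 1 0 5 6 7 2 3]
After op 6 (out_shuffle): [4 6 1 7 0 2 5 3]
Card 4 is at position 0.

Answer: 0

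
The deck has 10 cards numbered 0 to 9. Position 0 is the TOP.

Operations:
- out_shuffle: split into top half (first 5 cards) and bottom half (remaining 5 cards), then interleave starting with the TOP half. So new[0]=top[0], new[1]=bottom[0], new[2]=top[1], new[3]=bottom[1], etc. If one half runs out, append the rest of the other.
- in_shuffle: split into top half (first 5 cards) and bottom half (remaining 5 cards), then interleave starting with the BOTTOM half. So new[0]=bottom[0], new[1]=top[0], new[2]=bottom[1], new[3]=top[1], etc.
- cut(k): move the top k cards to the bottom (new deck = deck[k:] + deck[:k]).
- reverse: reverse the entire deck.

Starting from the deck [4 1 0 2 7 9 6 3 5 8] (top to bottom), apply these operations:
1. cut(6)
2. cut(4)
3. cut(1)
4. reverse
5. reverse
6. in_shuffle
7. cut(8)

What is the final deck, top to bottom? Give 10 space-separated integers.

Answer: 4 9 6 1 3 0 5 2 8 7

Derivation:
After op 1 (cut(6)): [6 3 5 8 4 1 0 2 7 9]
After op 2 (cut(4)): [4 1 0 2 7 9 6 3 5 8]
After op 3 (cut(1)): [1 0 2 7 9 6 3 5 8 4]
After op 4 (reverse): [4 8 5 3 6 9 7 2 0 1]
After op 5 (reverse): [1 0 2 7 9 6 3 5 8 4]
After op 6 (in_shuffle): [6 1 3 0 5 2 8 7 4 9]
After op 7 (cut(8)): [4 9 6 1 3 0 5 2 8 7]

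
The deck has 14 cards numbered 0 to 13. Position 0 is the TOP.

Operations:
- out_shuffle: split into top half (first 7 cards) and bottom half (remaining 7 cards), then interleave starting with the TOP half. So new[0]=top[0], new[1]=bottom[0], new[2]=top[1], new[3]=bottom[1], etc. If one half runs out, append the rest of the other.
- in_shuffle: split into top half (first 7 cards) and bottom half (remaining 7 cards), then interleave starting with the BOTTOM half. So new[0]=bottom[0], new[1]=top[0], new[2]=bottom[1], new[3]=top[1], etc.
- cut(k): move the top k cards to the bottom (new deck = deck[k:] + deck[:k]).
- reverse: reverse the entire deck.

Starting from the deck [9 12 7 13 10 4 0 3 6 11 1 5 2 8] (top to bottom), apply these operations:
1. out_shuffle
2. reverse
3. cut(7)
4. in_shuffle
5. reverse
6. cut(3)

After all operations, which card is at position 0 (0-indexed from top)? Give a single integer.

Answer: 10

Derivation:
After op 1 (out_shuffle): [9 3 12 6 7 11 13 1 10 5 4 2 0 8]
After op 2 (reverse): [8 0 2 4 5 10 1 13 11 7 6 12 3 9]
After op 3 (cut(7)): [13 11 7 6 12 3 9 8 0 2 4 5 10 1]
After op 4 (in_shuffle): [8 13 0 11 2 7 4 6 5 12 10 3 1 9]
After op 5 (reverse): [9 1 3 10 12 5 6 4 7 2 11 0 13 8]
After op 6 (cut(3)): [10 12 5 6 4 7 2 11 0 13 8 9 1 3]
Position 0: card 10.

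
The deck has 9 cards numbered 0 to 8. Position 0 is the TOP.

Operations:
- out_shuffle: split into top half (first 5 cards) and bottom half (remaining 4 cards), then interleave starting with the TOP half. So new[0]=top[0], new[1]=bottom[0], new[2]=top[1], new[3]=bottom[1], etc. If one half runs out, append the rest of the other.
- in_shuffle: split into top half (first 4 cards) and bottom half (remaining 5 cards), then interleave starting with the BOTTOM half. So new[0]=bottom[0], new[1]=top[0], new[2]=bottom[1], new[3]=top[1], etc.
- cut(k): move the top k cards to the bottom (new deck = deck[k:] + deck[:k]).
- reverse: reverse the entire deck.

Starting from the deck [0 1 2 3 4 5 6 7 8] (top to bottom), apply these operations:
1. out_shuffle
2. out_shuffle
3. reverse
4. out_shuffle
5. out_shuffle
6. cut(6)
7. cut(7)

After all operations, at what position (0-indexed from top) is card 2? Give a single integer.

After op 1 (out_shuffle): [0 5 1 6 2 7 3 8 4]
After op 2 (out_shuffle): [0 7 5 3 1 8 6 4 2]
After op 3 (reverse): [2 4 6 8 1 3 5 7 0]
After op 4 (out_shuffle): [2 3 4 5 6 7 8 0 1]
After op 5 (out_shuffle): [2 7 3 8 4 0 5 1 6]
After op 6 (cut(6)): [5 1 6 2 7 3 8 4 0]
After op 7 (cut(7)): [4 0 5 1 6 2 7 3 8]
Card 2 is at position 5.

Answer: 5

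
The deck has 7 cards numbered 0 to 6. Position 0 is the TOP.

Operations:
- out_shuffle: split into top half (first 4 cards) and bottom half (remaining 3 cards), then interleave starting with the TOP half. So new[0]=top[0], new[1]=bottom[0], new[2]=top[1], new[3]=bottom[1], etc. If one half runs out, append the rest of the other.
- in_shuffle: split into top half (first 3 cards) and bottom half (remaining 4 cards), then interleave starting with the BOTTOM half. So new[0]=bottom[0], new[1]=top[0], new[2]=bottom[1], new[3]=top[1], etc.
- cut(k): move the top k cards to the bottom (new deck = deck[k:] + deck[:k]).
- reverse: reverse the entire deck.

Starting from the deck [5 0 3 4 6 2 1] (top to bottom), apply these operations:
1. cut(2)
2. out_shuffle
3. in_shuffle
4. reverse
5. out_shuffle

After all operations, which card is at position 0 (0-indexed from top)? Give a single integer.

Answer: 2

Derivation:
After op 1 (cut(2)): [3 4 6 2 1 5 0]
After op 2 (out_shuffle): [3 1 4 5 6 0 2]
After op 3 (in_shuffle): [5 3 6 1 0 4 2]
After op 4 (reverse): [2 4 0 1 6 3 5]
After op 5 (out_shuffle): [2 6 4 3 0 5 1]
Position 0: card 2.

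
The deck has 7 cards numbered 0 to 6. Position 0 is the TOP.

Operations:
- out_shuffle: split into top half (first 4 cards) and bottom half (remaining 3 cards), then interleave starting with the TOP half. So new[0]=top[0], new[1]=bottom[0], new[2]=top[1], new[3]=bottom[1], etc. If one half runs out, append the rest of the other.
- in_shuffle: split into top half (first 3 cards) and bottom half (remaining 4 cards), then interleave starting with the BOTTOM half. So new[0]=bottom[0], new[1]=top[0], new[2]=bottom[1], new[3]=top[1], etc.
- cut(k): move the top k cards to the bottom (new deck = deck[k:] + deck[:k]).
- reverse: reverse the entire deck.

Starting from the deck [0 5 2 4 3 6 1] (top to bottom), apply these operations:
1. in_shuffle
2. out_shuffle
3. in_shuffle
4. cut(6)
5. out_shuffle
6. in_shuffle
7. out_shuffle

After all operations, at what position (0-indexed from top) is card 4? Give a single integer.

Answer: 4

Derivation:
After op 1 (in_shuffle): [4 0 3 5 6 2 1]
After op 2 (out_shuffle): [4 6 0 2 3 1 5]
After op 3 (in_shuffle): [2 4 3 6 1 0 5]
After op 4 (cut(6)): [5 2 4 3 6 1 0]
After op 5 (out_shuffle): [5 6 2 1 4 0 3]
After op 6 (in_shuffle): [1 5 4 6 0 2 3]
After op 7 (out_shuffle): [1 0 5 2 4 3 6]
Card 4 is at position 4.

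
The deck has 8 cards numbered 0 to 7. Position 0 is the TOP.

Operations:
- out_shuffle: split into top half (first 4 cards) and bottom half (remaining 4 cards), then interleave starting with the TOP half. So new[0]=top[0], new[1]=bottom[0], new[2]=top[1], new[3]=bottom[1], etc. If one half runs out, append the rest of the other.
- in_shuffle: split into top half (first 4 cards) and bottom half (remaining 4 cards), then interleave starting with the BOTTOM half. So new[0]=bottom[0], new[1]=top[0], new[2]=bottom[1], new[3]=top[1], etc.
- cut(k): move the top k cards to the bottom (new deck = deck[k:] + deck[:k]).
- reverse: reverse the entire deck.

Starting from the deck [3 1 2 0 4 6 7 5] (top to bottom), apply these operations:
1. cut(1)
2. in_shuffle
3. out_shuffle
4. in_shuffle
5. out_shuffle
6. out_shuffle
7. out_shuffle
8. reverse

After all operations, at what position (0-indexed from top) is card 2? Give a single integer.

After op 1 (cut(1)): [1 2 0 4 6 7 5 3]
After op 2 (in_shuffle): [6 1 7 2 5 0 3 4]
After op 3 (out_shuffle): [6 5 1 0 7 3 2 4]
After op 4 (in_shuffle): [7 6 3 5 2 1 4 0]
After op 5 (out_shuffle): [7 2 6 1 3 4 5 0]
After op 6 (out_shuffle): [7 3 2 4 6 5 1 0]
After op 7 (out_shuffle): [7 6 3 5 2 1 4 0]
After op 8 (reverse): [0 4 1 2 5 3 6 7]
Card 2 is at position 3.

Answer: 3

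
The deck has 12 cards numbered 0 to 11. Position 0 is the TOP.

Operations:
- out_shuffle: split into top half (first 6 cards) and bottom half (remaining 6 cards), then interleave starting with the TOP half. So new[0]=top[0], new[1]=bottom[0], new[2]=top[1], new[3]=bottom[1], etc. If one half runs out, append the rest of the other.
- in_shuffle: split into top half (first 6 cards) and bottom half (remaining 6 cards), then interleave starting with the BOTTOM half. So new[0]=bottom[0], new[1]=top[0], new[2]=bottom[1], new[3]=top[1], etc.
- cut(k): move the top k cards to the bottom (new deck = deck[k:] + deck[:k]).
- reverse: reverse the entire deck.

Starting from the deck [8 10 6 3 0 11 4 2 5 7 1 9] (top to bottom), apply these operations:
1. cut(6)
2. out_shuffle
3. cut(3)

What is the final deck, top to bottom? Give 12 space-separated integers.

After op 1 (cut(6)): [4 2 5 7 1 9 8 10 6 3 0 11]
After op 2 (out_shuffle): [4 8 2 10 5 6 7 3 1 0 9 11]
After op 3 (cut(3)): [10 5 6 7 3 1 0 9 11 4 8 2]

Answer: 10 5 6 7 3 1 0 9 11 4 8 2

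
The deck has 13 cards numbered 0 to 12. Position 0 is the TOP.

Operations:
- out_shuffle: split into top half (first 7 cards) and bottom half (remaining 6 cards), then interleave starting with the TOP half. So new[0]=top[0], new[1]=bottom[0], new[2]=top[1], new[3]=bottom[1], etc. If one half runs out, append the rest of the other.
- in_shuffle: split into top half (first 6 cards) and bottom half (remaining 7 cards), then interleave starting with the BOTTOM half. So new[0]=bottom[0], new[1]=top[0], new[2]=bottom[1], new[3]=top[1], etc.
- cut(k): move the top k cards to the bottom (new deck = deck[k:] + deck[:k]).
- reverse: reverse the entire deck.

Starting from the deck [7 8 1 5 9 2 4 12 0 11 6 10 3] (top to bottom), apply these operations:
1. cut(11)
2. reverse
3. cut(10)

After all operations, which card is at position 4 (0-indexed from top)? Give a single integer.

Answer: 11

Derivation:
After op 1 (cut(11)): [10 3 7 8 1 5 9 2 4 12 0 11 6]
After op 2 (reverse): [6 11 0 12 4 2 9 5 1 8 7 3 10]
After op 3 (cut(10)): [7 3 10 6 11 0 12 4 2 9 5 1 8]
Position 4: card 11.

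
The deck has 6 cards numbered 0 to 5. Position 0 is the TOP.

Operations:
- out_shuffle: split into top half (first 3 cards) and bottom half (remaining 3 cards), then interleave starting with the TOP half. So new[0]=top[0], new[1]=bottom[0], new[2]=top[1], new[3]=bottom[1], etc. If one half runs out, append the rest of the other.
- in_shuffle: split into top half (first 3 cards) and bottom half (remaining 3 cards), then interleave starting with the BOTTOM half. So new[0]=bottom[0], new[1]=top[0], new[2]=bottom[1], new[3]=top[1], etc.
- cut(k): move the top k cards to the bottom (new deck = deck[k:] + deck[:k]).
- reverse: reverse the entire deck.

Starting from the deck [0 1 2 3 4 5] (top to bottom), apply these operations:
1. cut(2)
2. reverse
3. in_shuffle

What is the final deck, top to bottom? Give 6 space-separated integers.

After op 1 (cut(2)): [2 3 4 5 0 1]
After op 2 (reverse): [1 0 5 4 3 2]
After op 3 (in_shuffle): [4 1 3 0 2 5]

Answer: 4 1 3 0 2 5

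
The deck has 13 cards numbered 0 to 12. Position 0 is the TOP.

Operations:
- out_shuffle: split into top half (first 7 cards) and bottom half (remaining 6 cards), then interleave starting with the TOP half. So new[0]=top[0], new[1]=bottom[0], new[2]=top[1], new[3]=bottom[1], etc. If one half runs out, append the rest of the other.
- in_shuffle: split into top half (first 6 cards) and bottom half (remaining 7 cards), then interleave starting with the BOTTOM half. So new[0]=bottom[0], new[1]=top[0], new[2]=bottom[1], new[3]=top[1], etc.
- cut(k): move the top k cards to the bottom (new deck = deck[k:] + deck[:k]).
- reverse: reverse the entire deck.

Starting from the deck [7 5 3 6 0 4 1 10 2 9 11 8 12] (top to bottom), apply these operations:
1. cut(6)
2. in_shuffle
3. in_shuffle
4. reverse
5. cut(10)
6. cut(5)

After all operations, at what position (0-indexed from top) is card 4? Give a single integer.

After op 1 (cut(6)): [1 10 2 9 11 8 12 7 5 3 6 0 4]
After op 2 (in_shuffle): [12 1 7 10 5 2 3 9 6 11 0 8 4]
After op 3 (in_shuffle): [3 12 9 1 6 7 11 10 0 5 8 2 4]
After op 4 (reverse): [4 2 8 5 0 10 11 7 6 1 9 12 3]
After op 5 (cut(10)): [9 12 3 4 2 8 5 0 10 11 7 6 1]
After op 6 (cut(5)): [8 5 0 10 11 7 6 1 9 12 3 4 2]
Card 4 is at position 11.

Answer: 11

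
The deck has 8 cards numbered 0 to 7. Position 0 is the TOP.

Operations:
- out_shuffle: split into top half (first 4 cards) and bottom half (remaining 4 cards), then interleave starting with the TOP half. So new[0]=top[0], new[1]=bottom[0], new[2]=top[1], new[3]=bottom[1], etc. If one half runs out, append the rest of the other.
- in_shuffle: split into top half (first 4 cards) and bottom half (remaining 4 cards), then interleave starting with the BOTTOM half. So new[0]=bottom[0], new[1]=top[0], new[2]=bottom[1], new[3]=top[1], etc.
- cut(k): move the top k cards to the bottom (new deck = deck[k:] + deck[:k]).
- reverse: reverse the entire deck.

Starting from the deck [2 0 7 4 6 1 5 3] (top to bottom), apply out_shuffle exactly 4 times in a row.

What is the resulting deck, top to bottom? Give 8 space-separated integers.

After op 1 (out_shuffle): [2 6 0 1 7 5 4 3]
After op 2 (out_shuffle): [2 7 6 5 0 4 1 3]
After op 3 (out_shuffle): [2 0 7 4 6 1 5 3]
After op 4 (out_shuffle): [2 6 0 1 7 5 4 3]

Answer: 2 6 0 1 7 5 4 3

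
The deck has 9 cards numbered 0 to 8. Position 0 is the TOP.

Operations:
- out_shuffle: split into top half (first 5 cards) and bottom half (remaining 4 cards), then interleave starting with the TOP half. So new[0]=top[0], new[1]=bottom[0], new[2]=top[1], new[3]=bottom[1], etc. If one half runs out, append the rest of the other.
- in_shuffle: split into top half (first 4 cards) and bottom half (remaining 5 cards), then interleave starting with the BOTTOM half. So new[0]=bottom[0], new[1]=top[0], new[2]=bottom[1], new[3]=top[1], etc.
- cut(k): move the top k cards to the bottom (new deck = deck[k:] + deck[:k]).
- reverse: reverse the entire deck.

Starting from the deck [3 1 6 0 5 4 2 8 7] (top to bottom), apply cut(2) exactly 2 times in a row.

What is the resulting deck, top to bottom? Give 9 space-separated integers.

Answer: 5 4 2 8 7 3 1 6 0

Derivation:
After op 1 (cut(2)): [6 0 5 4 2 8 7 3 1]
After op 2 (cut(2)): [5 4 2 8 7 3 1 6 0]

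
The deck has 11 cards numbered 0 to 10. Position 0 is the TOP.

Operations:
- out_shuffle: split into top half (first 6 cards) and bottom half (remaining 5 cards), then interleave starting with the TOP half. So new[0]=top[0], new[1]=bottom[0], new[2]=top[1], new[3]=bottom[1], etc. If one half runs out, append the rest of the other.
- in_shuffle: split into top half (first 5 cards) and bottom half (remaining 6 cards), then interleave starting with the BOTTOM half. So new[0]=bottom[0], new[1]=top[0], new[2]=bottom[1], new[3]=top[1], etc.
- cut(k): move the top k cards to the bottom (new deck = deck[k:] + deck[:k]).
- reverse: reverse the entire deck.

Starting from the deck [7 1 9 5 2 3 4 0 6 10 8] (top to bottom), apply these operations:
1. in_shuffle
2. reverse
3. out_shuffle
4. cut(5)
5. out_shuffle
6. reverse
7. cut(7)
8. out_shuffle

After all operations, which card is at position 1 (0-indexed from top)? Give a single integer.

Answer: 3

Derivation:
After op 1 (in_shuffle): [3 7 4 1 0 9 6 5 10 2 8]
After op 2 (reverse): [8 2 10 5 6 9 0 1 4 7 3]
After op 3 (out_shuffle): [8 0 2 1 10 4 5 7 6 3 9]
After op 4 (cut(5)): [4 5 7 6 3 9 8 0 2 1 10]
After op 5 (out_shuffle): [4 8 5 0 7 2 6 1 3 10 9]
After op 6 (reverse): [9 10 3 1 6 2 7 0 5 8 4]
After op 7 (cut(7)): [0 5 8 4 9 10 3 1 6 2 7]
After op 8 (out_shuffle): [0 3 5 1 8 6 4 2 9 7 10]
Position 1: card 3.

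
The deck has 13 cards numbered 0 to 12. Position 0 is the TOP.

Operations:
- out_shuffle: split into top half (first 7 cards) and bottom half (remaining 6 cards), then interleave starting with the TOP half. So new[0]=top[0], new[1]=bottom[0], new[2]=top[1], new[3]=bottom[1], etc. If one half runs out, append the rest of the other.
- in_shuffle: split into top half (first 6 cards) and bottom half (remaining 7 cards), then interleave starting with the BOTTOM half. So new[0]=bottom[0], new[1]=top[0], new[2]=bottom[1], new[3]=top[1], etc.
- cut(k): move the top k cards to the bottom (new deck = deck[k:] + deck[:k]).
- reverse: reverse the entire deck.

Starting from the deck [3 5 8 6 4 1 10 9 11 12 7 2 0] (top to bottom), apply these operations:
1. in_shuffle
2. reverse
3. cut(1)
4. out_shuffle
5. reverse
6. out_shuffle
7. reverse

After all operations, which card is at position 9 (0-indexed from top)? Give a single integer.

After op 1 (in_shuffle): [10 3 9 5 11 8 12 6 7 4 2 1 0]
After op 2 (reverse): [0 1 2 4 7 6 12 8 11 5 9 3 10]
After op 3 (cut(1)): [1 2 4 7 6 12 8 11 5 9 3 10 0]
After op 4 (out_shuffle): [1 11 2 5 4 9 7 3 6 10 12 0 8]
After op 5 (reverse): [8 0 12 10 6 3 7 9 4 5 2 11 1]
After op 6 (out_shuffle): [8 9 0 4 12 5 10 2 6 11 3 1 7]
After op 7 (reverse): [7 1 3 11 6 2 10 5 12 4 0 9 8]
Position 9: card 4.

Answer: 4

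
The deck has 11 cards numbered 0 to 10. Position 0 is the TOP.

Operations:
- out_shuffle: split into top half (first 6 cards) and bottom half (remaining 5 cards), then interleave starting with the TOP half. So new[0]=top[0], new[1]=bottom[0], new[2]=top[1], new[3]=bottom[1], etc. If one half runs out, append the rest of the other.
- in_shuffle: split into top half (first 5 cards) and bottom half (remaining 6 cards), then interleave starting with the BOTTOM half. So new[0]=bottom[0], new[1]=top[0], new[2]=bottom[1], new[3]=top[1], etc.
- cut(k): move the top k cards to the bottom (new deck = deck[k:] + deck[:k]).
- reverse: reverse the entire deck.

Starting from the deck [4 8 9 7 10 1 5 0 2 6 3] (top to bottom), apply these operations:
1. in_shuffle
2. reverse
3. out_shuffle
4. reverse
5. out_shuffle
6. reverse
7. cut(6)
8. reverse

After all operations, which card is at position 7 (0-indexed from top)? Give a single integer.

Answer: 6

Derivation:
After op 1 (in_shuffle): [1 4 5 8 0 9 2 7 6 10 3]
After op 2 (reverse): [3 10 6 7 2 9 0 8 5 4 1]
After op 3 (out_shuffle): [3 0 10 8 6 5 7 4 2 1 9]
After op 4 (reverse): [9 1 2 4 7 5 6 8 10 0 3]
After op 5 (out_shuffle): [9 6 1 8 2 10 4 0 7 3 5]
After op 6 (reverse): [5 3 7 0 4 10 2 8 1 6 9]
After op 7 (cut(6)): [2 8 1 6 9 5 3 7 0 4 10]
After op 8 (reverse): [10 4 0 7 3 5 9 6 1 8 2]
Position 7: card 6.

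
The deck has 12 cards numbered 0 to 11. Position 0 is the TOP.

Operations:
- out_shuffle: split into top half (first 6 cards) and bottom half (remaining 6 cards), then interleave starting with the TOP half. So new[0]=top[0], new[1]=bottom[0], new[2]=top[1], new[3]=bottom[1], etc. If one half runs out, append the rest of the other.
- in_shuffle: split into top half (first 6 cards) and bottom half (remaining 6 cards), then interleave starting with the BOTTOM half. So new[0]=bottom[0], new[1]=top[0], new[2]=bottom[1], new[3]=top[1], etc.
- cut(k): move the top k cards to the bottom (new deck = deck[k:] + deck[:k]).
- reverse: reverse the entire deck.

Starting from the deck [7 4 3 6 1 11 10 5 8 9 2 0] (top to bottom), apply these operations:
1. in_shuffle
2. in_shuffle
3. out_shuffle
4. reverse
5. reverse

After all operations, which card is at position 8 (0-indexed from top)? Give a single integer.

Answer: 2

Derivation:
After op 1 (in_shuffle): [10 7 5 4 8 3 9 6 2 1 0 11]
After op 2 (in_shuffle): [9 10 6 7 2 5 1 4 0 8 11 3]
After op 3 (out_shuffle): [9 1 10 4 6 0 7 8 2 11 5 3]
After op 4 (reverse): [3 5 11 2 8 7 0 6 4 10 1 9]
After op 5 (reverse): [9 1 10 4 6 0 7 8 2 11 5 3]
Position 8: card 2.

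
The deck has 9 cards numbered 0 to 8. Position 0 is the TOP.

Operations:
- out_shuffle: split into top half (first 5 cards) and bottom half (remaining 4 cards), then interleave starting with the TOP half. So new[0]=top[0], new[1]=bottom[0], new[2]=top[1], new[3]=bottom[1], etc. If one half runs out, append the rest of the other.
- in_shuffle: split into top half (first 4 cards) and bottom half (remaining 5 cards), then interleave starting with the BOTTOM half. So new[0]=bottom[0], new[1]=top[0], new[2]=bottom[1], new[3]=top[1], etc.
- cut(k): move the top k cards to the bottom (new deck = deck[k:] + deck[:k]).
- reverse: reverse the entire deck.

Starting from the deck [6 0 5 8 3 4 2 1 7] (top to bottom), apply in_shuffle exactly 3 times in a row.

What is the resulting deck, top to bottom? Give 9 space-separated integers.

After op 1 (in_shuffle): [3 6 4 0 2 5 1 8 7]
After op 2 (in_shuffle): [2 3 5 6 1 4 8 0 7]
After op 3 (in_shuffle): [1 2 4 3 8 5 0 6 7]

Answer: 1 2 4 3 8 5 0 6 7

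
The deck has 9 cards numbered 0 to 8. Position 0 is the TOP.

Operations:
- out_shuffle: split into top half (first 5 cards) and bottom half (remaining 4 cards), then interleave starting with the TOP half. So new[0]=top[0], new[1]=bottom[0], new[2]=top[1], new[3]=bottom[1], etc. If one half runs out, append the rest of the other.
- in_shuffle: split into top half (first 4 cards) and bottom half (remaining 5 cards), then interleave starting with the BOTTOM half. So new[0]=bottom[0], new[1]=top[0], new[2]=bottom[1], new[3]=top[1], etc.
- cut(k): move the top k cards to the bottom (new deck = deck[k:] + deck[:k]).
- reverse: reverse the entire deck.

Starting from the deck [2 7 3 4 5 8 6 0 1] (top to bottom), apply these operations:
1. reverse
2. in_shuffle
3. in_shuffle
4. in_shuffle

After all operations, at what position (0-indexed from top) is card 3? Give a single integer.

Answer: 1

Derivation:
After op 1 (reverse): [1 0 6 8 5 4 3 7 2]
After op 2 (in_shuffle): [5 1 4 0 3 6 7 8 2]
After op 3 (in_shuffle): [3 5 6 1 7 4 8 0 2]
After op 4 (in_shuffle): [7 3 4 5 8 6 0 1 2]
Card 3 is at position 1.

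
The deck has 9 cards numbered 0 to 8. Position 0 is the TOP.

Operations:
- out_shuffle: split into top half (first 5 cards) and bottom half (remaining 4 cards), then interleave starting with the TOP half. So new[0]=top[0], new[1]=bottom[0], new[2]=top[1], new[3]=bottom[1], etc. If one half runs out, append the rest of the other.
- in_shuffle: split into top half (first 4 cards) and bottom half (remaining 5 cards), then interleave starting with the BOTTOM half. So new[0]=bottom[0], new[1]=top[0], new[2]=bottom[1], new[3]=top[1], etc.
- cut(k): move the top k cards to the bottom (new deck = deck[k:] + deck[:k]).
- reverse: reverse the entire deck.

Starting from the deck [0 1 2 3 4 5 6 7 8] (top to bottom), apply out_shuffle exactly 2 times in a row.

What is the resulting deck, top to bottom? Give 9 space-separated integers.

Answer: 0 7 5 3 1 8 6 4 2

Derivation:
After op 1 (out_shuffle): [0 5 1 6 2 7 3 8 4]
After op 2 (out_shuffle): [0 7 5 3 1 8 6 4 2]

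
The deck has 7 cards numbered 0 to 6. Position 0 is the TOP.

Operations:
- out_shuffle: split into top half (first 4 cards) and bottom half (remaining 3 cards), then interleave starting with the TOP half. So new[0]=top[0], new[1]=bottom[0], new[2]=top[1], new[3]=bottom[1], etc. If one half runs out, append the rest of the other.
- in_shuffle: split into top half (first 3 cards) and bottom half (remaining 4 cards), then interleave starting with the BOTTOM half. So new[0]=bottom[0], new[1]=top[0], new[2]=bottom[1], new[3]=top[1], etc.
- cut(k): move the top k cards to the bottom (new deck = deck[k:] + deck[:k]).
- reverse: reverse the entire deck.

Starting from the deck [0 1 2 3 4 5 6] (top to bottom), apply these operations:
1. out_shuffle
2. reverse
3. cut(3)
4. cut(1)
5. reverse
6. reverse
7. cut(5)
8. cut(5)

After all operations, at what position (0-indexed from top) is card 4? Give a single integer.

Answer: 5

Derivation:
After op 1 (out_shuffle): [0 4 1 5 2 6 3]
After op 2 (reverse): [3 6 2 5 1 4 0]
After op 3 (cut(3)): [5 1 4 0 3 6 2]
After op 4 (cut(1)): [1 4 0 3 6 2 5]
After op 5 (reverse): [5 2 6 3 0 4 1]
After op 6 (reverse): [1 4 0 3 6 2 5]
After op 7 (cut(5)): [2 5 1 4 0 3 6]
After op 8 (cut(5)): [3 6 2 5 1 4 0]
Card 4 is at position 5.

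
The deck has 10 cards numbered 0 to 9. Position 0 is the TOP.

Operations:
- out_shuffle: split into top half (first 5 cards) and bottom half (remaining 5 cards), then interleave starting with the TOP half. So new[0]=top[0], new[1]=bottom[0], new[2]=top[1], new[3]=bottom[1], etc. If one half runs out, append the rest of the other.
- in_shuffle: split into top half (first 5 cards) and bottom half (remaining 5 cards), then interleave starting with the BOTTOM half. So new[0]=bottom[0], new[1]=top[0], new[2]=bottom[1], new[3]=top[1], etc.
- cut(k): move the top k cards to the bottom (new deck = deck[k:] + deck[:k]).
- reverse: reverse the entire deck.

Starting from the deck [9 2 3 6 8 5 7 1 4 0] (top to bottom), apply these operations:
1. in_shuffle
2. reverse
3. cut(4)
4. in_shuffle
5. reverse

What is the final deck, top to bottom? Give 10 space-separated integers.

After op 1 (in_shuffle): [5 9 7 2 1 3 4 6 0 8]
After op 2 (reverse): [8 0 6 4 3 1 2 7 9 5]
After op 3 (cut(4)): [3 1 2 7 9 5 8 0 6 4]
After op 4 (in_shuffle): [5 3 8 1 0 2 6 7 4 9]
After op 5 (reverse): [9 4 7 6 2 0 1 8 3 5]

Answer: 9 4 7 6 2 0 1 8 3 5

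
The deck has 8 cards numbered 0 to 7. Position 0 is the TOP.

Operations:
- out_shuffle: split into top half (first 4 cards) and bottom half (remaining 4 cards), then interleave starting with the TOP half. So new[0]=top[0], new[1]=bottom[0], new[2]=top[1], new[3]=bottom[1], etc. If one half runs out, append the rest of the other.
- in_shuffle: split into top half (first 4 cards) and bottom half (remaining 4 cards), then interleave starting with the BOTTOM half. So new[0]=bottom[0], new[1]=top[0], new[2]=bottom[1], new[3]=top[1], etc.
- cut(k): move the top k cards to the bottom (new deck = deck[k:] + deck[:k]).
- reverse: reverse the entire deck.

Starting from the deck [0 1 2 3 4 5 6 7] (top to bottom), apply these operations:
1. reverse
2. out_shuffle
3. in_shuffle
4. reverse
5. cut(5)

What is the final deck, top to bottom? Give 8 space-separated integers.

Answer: 1 7 5 2 0 6 4 3

Derivation:
After op 1 (reverse): [7 6 5 4 3 2 1 0]
After op 2 (out_shuffle): [7 3 6 2 5 1 4 0]
After op 3 (in_shuffle): [5 7 1 3 4 6 0 2]
After op 4 (reverse): [2 0 6 4 3 1 7 5]
After op 5 (cut(5)): [1 7 5 2 0 6 4 3]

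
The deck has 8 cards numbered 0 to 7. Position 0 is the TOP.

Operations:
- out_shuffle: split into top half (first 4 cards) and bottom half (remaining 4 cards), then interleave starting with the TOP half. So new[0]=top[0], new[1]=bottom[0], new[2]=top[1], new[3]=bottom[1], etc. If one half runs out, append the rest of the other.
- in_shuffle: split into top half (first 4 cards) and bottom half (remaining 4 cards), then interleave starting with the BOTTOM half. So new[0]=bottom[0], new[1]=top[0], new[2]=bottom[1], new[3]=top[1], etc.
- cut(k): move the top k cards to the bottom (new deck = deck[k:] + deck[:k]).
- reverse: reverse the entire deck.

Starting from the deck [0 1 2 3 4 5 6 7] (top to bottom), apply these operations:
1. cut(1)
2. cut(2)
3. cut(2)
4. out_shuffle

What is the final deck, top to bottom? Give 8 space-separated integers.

After op 1 (cut(1)): [1 2 3 4 5 6 7 0]
After op 2 (cut(2)): [3 4 5 6 7 0 1 2]
After op 3 (cut(2)): [5 6 7 0 1 2 3 4]
After op 4 (out_shuffle): [5 1 6 2 7 3 0 4]

Answer: 5 1 6 2 7 3 0 4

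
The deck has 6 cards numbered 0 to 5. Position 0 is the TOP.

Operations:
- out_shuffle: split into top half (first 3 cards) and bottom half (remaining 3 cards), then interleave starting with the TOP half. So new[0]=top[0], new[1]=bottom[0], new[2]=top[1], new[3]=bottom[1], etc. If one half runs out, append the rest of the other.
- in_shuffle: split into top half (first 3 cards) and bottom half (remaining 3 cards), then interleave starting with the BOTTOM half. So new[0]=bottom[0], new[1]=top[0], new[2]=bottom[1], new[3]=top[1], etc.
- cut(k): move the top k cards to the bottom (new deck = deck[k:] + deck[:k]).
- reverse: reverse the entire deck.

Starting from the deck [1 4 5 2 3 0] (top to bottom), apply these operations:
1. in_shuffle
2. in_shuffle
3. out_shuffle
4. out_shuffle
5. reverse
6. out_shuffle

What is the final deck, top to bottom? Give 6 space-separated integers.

Answer: 3 1 2 5 0 4

Derivation:
After op 1 (in_shuffle): [2 1 3 4 0 5]
After op 2 (in_shuffle): [4 2 0 1 5 3]
After op 3 (out_shuffle): [4 1 2 5 0 3]
After op 4 (out_shuffle): [4 5 1 0 2 3]
After op 5 (reverse): [3 2 0 1 5 4]
After op 6 (out_shuffle): [3 1 2 5 0 4]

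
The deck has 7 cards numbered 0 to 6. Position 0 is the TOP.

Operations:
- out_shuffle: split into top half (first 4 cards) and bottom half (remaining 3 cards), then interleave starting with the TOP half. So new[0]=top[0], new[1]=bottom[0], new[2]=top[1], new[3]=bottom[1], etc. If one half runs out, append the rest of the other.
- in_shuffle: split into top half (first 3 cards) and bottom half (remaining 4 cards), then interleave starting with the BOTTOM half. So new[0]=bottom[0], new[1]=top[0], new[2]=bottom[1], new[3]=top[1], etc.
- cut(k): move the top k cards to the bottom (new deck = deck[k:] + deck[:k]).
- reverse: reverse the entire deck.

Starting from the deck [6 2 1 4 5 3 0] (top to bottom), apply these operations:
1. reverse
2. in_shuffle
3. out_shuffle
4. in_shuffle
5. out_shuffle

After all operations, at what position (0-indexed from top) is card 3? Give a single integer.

After op 1 (reverse): [0 3 5 4 1 2 6]
After op 2 (in_shuffle): [4 0 1 3 2 5 6]
After op 3 (out_shuffle): [4 2 0 5 1 6 3]
After op 4 (in_shuffle): [5 4 1 2 6 0 3]
After op 5 (out_shuffle): [5 6 4 0 1 3 2]
Card 3 is at position 5.

Answer: 5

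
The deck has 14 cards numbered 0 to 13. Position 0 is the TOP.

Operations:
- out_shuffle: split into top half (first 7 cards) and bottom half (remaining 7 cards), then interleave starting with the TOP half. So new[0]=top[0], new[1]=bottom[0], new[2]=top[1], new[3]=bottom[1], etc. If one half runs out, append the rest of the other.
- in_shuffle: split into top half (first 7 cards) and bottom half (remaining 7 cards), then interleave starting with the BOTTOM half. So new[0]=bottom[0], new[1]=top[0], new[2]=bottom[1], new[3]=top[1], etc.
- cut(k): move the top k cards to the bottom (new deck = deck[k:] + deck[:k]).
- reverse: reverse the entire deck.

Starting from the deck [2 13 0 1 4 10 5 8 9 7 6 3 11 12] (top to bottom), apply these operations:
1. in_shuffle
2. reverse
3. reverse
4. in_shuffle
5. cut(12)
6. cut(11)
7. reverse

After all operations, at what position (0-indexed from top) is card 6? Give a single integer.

Answer: 9

Derivation:
After op 1 (in_shuffle): [8 2 9 13 7 0 6 1 3 4 11 10 12 5]
After op 2 (reverse): [5 12 10 11 4 3 1 6 0 7 13 9 2 8]
After op 3 (reverse): [8 2 9 13 7 0 6 1 3 4 11 10 12 5]
After op 4 (in_shuffle): [1 8 3 2 4 9 11 13 10 7 12 0 5 6]
After op 5 (cut(12)): [5 6 1 8 3 2 4 9 11 13 10 7 12 0]
After op 6 (cut(11)): [7 12 0 5 6 1 8 3 2 4 9 11 13 10]
After op 7 (reverse): [10 13 11 9 4 2 3 8 1 6 5 0 12 7]
Card 6 is at position 9.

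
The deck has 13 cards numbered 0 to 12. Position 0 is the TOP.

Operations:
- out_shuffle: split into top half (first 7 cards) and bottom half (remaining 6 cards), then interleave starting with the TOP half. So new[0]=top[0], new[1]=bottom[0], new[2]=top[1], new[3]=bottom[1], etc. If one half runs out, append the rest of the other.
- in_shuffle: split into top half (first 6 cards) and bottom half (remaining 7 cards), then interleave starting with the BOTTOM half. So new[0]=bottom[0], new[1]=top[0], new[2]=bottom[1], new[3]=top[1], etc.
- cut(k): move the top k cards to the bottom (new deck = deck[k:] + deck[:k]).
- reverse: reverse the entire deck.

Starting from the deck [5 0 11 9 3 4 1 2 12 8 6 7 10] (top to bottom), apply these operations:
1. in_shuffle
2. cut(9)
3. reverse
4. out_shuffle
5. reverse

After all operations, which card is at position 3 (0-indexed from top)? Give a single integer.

Answer: 7

Derivation:
After op 1 (in_shuffle): [1 5 2 0 12 11 8 9 6 3 7 4 10]
After op 2 (cut(9)): [3 7 4 10 1 5 2 0 12 11 8 9 6]
After op 3 (reverse): [6 9 8 11 12 0 2 5 1 10 4 7 3]
After op 4 (out_shuffle): [6 5 9 1 8 10 11 4 12 7 0 3 2]
After op 5 (reverse): [2 3 0 7 12 4 11 10 8 1 9 5 6]
Position 3: card 7.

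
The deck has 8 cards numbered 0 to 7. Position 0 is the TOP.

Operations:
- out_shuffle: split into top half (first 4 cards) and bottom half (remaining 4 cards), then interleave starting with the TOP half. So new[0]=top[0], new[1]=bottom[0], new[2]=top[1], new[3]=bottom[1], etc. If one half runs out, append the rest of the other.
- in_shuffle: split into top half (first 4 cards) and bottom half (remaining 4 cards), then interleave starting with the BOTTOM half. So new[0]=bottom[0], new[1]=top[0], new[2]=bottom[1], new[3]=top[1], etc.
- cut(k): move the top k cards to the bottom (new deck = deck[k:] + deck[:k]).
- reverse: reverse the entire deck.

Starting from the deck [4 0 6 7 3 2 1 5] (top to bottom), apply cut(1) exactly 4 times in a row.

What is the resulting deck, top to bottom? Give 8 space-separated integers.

Answer: 3 2 1 5 4 0 6 7

Derivation:
After op 1 (cut(1)): [0 6 7 3 2 1 5 4]
After op 2 (cut(1)): [6 7 3 2 1 5 4 0]
After op 3 (cut(1)): [7 3 2 1 5 4 0 6]
After op 4 (cut(1)): [3 2 1 5 4 0 6 7]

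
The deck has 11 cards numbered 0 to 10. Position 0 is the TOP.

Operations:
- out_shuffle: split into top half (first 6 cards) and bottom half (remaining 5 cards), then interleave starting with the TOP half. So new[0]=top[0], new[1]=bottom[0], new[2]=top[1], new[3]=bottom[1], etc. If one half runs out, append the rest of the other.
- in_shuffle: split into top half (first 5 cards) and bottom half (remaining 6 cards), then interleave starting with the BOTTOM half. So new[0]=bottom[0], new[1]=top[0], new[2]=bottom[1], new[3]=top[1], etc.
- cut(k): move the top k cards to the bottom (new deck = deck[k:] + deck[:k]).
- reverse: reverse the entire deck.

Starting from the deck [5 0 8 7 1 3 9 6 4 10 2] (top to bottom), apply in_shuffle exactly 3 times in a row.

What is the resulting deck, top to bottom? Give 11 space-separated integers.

Answer: 9 8 10 3 0 4 1 5 6 7 2

Derivation:
After op 1 (in_shuffle): [3 5 9 0 6 8 4 7 10 1 2]
After op 2 (in_shuffle): [8 3 4 5 7 9 10 0 1 6 2]
After op 3 (in_shuffle): [9 8 10 3 0 4 1 5 6 7 2]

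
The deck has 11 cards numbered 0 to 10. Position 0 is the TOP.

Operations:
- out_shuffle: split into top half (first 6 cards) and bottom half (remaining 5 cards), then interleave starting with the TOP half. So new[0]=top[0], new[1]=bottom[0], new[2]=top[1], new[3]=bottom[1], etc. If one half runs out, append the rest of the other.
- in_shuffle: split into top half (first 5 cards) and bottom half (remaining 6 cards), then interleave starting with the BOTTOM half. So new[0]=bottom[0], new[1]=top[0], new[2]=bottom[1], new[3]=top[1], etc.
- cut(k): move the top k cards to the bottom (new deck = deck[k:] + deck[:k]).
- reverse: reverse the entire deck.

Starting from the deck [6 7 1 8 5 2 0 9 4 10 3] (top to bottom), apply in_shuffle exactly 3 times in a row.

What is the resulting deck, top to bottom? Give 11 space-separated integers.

After op 1 (in_shuffle): [2 6 0 7 9 1 4 8 10 5 3]
After op 2 (in_shuffle): [1 2 4 6 8 0 10 7 5 9 3]
After op 3 (in_shuffle): [0 1 10 2 7 4 5 6 9 8 3]

Answer: 0 1 10 2 7 4 5 6 9 8 3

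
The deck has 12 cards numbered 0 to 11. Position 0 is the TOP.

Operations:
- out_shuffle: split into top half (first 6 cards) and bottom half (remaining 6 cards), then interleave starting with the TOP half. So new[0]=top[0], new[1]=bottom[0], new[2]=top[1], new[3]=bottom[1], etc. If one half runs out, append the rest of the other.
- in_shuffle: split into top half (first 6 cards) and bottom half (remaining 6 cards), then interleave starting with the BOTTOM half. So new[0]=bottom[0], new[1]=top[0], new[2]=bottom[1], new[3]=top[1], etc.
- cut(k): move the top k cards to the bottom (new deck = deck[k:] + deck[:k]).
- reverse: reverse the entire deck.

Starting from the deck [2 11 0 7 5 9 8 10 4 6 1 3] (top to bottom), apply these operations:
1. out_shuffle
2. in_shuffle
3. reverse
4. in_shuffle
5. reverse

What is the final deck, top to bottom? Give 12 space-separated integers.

Answer: 1 7 10 2 9 6 0 8 3 5 4 11

Derivation:
After op 1 (out_shuffle): [2 8 11 10 0 4 7 6 5 1 9 3]
After op 2 (in_shuffle): [7 2 6 8 5 11 1 10 9 0 3 4]
After op 3 (reverse): [4 3 0 9 10 1 11 5 8 6 2 7]
After op 4 (in_shuffle): [11 4 5 3 8 0 6 9 2 10 7 1]
After op 5 (reverse): [1 7 10 2 9 6 0 8 3 5 4 11]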